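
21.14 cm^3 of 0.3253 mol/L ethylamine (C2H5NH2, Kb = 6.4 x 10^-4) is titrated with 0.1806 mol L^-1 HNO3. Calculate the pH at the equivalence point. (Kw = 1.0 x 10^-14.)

5.87

n(C2H5NH2) = 0.3253 x 0.02114 = 0.006877 mol; V(HNO3) at equivalence = 0.006877/0.1806 = 0.03808 L.
At equivalence the base is fully converted to C2H5NH3+; total volume = 0.05922 L, so [C2H5NH3+] = 0.006877/0.05922 = 0.1161 M.
Ka(C2H5NH3+) = Kw/Kb = 1.0e-14 / 6.4 x 10^-4 = 1.56e-11.
[H^+] = sqrt(Ka x [C2H5NH3+]) = sqrt(1.56e-11 x 0.1161) = 1.35e-6 M.
pH = -log(1.35e-6) = 5.87.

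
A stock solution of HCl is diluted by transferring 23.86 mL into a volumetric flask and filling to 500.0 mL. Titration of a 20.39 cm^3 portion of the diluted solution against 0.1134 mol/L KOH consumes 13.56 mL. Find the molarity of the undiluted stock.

1.58 M

n(KOH) = 0.1134 x 0.01356 = 0.001538 mol.
n(HCl) in the aliquot = 0.001538 mol.
[diluted HCl] = 0.001538 / 0.02039 = 0.07541 M.
Dilution factor = 500.0/23.86 = 20.96, so [stock] = 0.07541 x 20.96 = 1.58 M.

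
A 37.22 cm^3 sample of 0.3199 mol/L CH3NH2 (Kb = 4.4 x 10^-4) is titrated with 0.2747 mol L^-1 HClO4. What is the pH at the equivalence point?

5.74

n(CH3NH2) = 0.3199 x 0.03722 = 0.01191 mol; V(HClO4) at equivalence = 0.01191/0.2747 = 0.04334 L.
At equivalence the base is fully converted to CH3NH3+; total volume = 0.08056 L, so [CH3NH3+] = 0.01191/0.08056 = 0.1478 M.
Ka(CH3NH3+) = Kw/Kb = 1.0e-14 / 4.4 x 10^-4 = 2.27e-11.
[H^+] = sqrt(Ka x [CH3NH3+]) = sqrt(2.27e-11 x 0.1478) = 1.83e-6 M.
pH = -log(1.83e-6) = 5.74.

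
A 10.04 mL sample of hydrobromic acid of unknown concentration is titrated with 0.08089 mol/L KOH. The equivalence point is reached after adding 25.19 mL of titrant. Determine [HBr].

0.203 M

n(KOH) delivered = 0.08089 x 0.02519 = 0.002038 mol.
For a 1:1 reaction, n(HBr) = 0.002038 mol.
[HBr] = 0.002038 mol / 0.01004 L = 0.203 M.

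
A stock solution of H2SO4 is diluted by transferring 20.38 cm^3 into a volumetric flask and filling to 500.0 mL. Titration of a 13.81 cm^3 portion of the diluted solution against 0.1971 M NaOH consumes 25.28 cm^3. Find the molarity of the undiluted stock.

4.43 M

n(NaOH) = 0.1971 x 0.02528 = 0.004983 mol.
n(H2SO4) in the aliquot = 0.004983 x 1/2 = 0.002491 mol.
[diluted H2SO4] = 0.002491 / 0.01381 = 0.1804 M.
Dilution factor = 500.0/20.38 = 24.53, so [stock] = 0.1804 x 24.53 = 4.43 M.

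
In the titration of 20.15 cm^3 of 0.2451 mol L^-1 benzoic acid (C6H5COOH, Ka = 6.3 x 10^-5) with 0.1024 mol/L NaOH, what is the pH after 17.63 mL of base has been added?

3.96

Initial n(C6H5COOH) = 0.2451 x 0.02015 = 0.004939 mol.
n(NaOH) added = 0.1024 x 0.01763 = 0.001805 mol, converting that many moles of C6H5COOH to C6H5COO-.
Remaining n(C6H5COOH) = 0.003133 mol; n(C6H5COO-) = 0.001805 mol.
By Henderson-Hasselbalch, pH = pKa + log([A^-]/[HA]) = 4.20 + log(0.001805/0.003133) = 4.20 + (-0.24) = 3.96.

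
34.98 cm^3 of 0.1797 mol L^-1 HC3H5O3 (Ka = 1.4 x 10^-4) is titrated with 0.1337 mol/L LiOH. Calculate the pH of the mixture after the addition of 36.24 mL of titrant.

Initial n(HC3H5O3) = 0.1797 x 0.03498 = 0.006286 mol.
n(LiOH) added = 0.1337 x 0.03624 = 0.004845 mol, converting that many moles of HC3H5O3 to C3H5O3-.
Remaining n(HC3H5O3) = 0.001441 mol; n(C3H5O3-) = 0.004845 mol.
By Henderson-Hasselbalch, pH = pKa + log([A^-]/[HA]) = 3.85 + log(0.004845/0.001441) = 3.85 + (+0.53) = 4.38.

4.38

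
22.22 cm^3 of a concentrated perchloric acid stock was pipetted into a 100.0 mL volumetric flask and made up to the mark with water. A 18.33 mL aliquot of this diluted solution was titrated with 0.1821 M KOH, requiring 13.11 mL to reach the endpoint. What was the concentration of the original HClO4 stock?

0.586 M

n(KOH) = 0.1821 x 0.01311 = 0.002387 mol.
n(HClO4) in the aliquot = 0.002387 mol.
[diluted HClO4] = 0.002387 / 0.01833 = 0.1302 M.
Dilution factor = 100.0/22.22 = 4.500, so [stock] = 0.1302 x 4.500 = 0.586 M.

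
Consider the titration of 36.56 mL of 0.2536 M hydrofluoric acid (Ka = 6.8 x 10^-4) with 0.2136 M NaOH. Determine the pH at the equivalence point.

8.12

n(HF) = 0.2536 x 0.03656 = 0.009272 mol; V(NaOH) at equivalence = 0.009272/0.2136 = 0.04341 L.
At equivalence all the acid is converted to F-; total volume = 0.03656 + 0.04341 = 0.07997 L, so [F-] = 0.009272/0.07997 = 0.1159 M.
Kb = Kw/Ka = 1.0e-14 / 6.8 x 10^-4 = 1.47e-11.
[OH^-] = sqrt(Kb x [F-]) = sqrt(1.47e-11 x 0.1159) = 1.31e-6 M.
pOH = 5.88, so pH = 14.00 - 5.88 = 8.12.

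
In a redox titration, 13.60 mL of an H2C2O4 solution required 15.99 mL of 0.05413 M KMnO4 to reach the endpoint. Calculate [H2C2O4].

n(KMnO4) = 0.05413 x 0.01599 = 0.0008655 mol.
From the balanced equation, 2 mol KMnO4 reacts with 5 mol H2C2O4, so n(H2C2O4) = 0.0008655 x 5/2 = 0.002164 mol.
[H2C2O4] = 0.002164 / 0.01360 L = 0.159 M.

0.159 M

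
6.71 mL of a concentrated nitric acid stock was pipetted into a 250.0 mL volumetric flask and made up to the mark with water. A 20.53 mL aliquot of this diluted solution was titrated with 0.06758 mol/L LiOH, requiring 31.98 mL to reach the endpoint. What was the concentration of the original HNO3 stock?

3.92 M

n(LiOH) = 0.06758 x 0.03198 = 0.002161 mol.
n(HNO3) in the aliquot = 0.002161 mol.
[diluted HNO3] = 0.002161 / 0.02053 = 0.1053 M.
Dilution factor = 250.0/6.710 = 37.26, so [stock] = 0.1053 x 37.26 = 3.92 M.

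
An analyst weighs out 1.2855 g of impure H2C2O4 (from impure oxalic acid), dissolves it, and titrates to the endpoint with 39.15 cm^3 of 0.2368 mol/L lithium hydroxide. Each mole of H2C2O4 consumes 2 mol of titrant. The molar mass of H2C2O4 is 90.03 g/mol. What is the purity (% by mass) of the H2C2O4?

n(LiOH) = 0.2368 x 0.03915 = 0.009271 mol.
n(H2C2O4) = 0.009271 / 2 = 0.004635 mol.
mass of H2C2O4 = 0.004635 x 90.03 = 0.4173 g.
% purity = 0.4173 / 1.2855 x 100 = 32.5%.

32.5%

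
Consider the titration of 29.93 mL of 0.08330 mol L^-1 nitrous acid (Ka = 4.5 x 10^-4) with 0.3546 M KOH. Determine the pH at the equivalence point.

n(HNO2) = 0.08330 x 0.02993 = 0.002493 mol; V(KOH) at equivalence = 0.002493/0.3546 = 0.007031 L.
At equivalence all the acid is converted to NO2-; total volume = 0.02993 + 0.007031 = 0.03696 L, so [NO2-] = 0.002493/0.03696 = 0.06745 M.
Kb = Kw/Ka = 1.0e-14 / 4.5 x 10^-4 = 2.22e-11.
[OH^-] = sqrt(Kb x [NO2-]) = sqrt(2.22e-11 x 0.06745) = 1.22e-6 M.
pOH = 5.91, so pH = 14.00 - 5.91 = 8.09.

8.09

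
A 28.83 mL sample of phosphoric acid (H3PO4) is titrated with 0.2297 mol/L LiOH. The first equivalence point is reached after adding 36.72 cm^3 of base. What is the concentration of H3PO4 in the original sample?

0.293 M

n(LiOH) = 0.2297 x 0.03672 = 0.008435 mol.
At the first equivalence point, 1 mol OH^- react per mol H3PO4, so n(H3PO4) = 0.008435 / 1 = 0.008435 mol.
[H3PO4] = 0.008435 / 0.02883 L = 0.293 M.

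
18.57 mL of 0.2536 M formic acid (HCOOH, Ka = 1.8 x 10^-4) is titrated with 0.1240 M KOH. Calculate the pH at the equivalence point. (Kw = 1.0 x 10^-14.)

n(HCOOH) = 0.2536 x 0.01857 = 0.004709 mol; V(KOH) at equivalence = 0.004709/0.1240 = 0.03798 L.
At equivalence all the acid is converted to HCOO-; total volume = 0.01857 + 0.03798 = 0.05655 L, so [HCOO-] = 0.004709/0.05655 = 0.08328 M.
Kb = Kw/Ka = 1.0e-14 / 1.8 x 10^-4 = 5.56e-11.
[OH^-] = sqrt(Kb x [HCOO-]) = sqrt(5.56e-11 x 0.08328) = 2.15e-6 M.
pOH = 5.67, so pH = 14.00 - 5.67 = 8.33.

8.33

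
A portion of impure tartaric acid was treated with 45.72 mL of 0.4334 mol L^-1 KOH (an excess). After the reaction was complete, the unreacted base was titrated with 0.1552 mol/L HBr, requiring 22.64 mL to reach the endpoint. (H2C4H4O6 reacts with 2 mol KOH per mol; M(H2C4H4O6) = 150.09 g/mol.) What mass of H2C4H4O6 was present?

1.22 g

Total n(KOH) added = 0.4334 x 0.04572 = 0.01982 mol.
n(HBr) used = 0.1552 x 0.02264 = 0.003514 mol, which equals the excess n(KOH).
So n(KOH) consumed by the sample = 0.01982 - 0.003514 = 0.01630 mol.
n(H2C4H4O6) = 0.01630 / 2 = 0.008151 mol.
mass = 0.008151 mol x 150.09 g/mol = 1.22 g.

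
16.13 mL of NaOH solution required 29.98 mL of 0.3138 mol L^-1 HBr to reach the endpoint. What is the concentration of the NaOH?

n(HBr) delivered = 0.3138 x 0.02998 = 0.009408 mol.
For a 1:1 reaction, n(NaOH) = 0.009408 mol.
[NaOH] = 0.009408 mol / 0.01613 L = 0.583 M.

0.583 M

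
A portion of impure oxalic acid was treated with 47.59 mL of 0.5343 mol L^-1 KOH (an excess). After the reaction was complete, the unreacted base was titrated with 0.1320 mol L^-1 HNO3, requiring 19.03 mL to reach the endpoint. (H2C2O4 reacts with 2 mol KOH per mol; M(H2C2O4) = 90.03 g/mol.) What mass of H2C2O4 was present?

1.03 g

Total n(KOH) added = 0.5343 x 0.04759 = 0.02543 mol.
n(HNO3) used = 0.1320 x 0.01903 = 0.002512 mol, which equals the excess n(KOH).
So n(KOH) consumed by the sample = 0.02543 - 0.002512 = 0.02292 mol.
n(H2C2O4) = 0.02292 / 2 = 0.01146 mol.
mass = 0.01146 mol x 90.03 g/mol = 1.03 g.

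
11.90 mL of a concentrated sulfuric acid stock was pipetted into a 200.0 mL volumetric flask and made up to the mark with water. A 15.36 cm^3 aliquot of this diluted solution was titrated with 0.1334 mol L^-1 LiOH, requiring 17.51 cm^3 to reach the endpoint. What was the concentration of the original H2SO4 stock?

n(LiOH) = 0.1334 x 0.01751 = 0.002336 mol.
n(H2SO4) in the aliquot = 0.002336 x 1/2 = 0.001168 mol.
[diluted H2SO4] = 0.001168 / 0.01536 = 0.07604 M.
Dilution factor = 200.0/11.90 = 16.81, so [stock] = 0.07604 x 16.81 = 1.28 M.

1.28 M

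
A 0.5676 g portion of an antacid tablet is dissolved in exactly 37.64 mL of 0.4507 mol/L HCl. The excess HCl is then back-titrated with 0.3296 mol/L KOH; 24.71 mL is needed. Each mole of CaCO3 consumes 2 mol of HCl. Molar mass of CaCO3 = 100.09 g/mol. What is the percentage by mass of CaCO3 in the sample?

Total n(HCl) added = 0.4507 x 0.03764 = 0.01696 mol.
n(KOH) used = 0.3296 x 0.02471 = 0.008144 mol, which equals the excess n(HCl).
So n(HCl) consumed by the sample = 0.01696 - 0.008144 = 0.008820 mol.
n(CaCO3) = 0.008820 / 2 = 0.004410 mol.
mass CaCO3 = 0.004410 x 100.09 = 0.4414 g, so %CaCO3 = 0.4414/0.5676 x 100 = 77.8%.

77.8%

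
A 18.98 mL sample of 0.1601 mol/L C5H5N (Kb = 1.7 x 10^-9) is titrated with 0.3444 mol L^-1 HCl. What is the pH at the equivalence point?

n(C5H5N) = 0.1601 x 0.01898 = 0.003039 mol; V(HCl) at equivalence = 0.003039/0.3444 = 0.008823 L.
At equivalence the base is fully converted to C5H5NH+; total volume = 0.02780 L, so [C5H5NH+] = 0.003039/0.02780 = 0.1093 M.
Ka(C5H5NH+) = Kw/Kb = 1.0e-14 / 1.7 x 10^-9 = 5.88e-6.
[H^+] = sqrt(Ka x [C5H5NH+]) = sqrt(5.88e-6 x 0.1093) = 0.000802 M.
pH = -log(0.000802) = 3.10.

3.10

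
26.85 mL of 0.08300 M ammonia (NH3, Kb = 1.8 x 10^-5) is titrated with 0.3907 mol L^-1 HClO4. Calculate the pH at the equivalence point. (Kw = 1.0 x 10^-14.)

n(NH3) = 0.08300 x 0.02685 = 0.002229 mol; V(HClO4) at equivalence = 0.002229/0.3907 = 0.005704 L.
At equivalence the base is fully converted to NH4+; total volume = 0.03255 L, so [NH4+] = 0.002229/0.03255 = 0.06846 M.
Ka(NH4+) = Kw/Kb = 1.0e-14 / 1.8 x 10^-5 = 5.56e-10.
[H^+] = sqrt(Ka x [NH4+]) = sqrt(5.56e-10 x 0.06846) = 6.17e-6 M.
pH = -log(6.17e-6) = 5.21.

5.21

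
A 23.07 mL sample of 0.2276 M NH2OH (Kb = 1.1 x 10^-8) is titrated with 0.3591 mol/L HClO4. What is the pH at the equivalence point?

n(NH2OH) = 0.2276 x 0.02307 = 0.005251 mol; V(HClO4) at equivalence = 0.005251/0.3591 = 0.01462 L.
At equivalence the base is fully converted to NH3OH+; total volume = 0.03769 L, so [NH3OH+] = 0.005251/0.03769 = 0.1393 M.
Ka(NH3OH+) = Kw/Kb = 1.0e-14 / 1.1 x 10^-8 = 9.09e-7.
[H^+] = sqrt(Ka x [NH3OH+]) = sqrt(9.09e-7 x 0.1393) = 0.000356 M.
pH = -log(0.000356) = 3.45.

3.45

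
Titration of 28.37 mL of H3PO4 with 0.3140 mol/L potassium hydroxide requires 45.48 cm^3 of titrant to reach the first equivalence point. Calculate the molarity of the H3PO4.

0.503 M

n(KOH) = 0.3140 x 0.04548 = 0.01428 mol.
At the first equivalence point, 1 mol OH^- react per mol H3PO4, so n(H3PO4) = 0.01428 / 1 = 0.01428 mol.
[H3PO4] = 0.01428 / 0.02837 L = 0.503 M.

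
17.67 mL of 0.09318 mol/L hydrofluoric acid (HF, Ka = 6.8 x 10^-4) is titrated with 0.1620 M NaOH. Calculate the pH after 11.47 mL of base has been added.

11.86

n(acid) = 0.09318 x 0.01767 = 0.001646 mol; n(NaOH) added = 0.1620 x 0.01147 = 0.001858 mol.
Base is in excess by 0.001858 - 0.001646 = 0.0002116 mol in a total volume of 0.02914 L.
[OH^-] = 0.0002116/0.02914 = 0.007263 M, so pOH = 2.14 and pH = 14.00 - 2.14 = 11.86.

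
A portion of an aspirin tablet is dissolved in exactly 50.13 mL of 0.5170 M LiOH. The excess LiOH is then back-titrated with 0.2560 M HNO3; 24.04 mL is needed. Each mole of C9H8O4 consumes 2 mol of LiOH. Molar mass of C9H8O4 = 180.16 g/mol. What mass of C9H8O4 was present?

Total n(LiOH) added = 0.5170 x 0.05013 = 0.02592 mol.
n(HNO3) used = 0.2560 x 0.02404 = 0.006154 mol, which equals the excess n(LiOH).
So n(LiOH) consumed by the sample = 0.02592 - 0.006154 = 0.01976 mol.
n(C9H8O4) = 0.01976 / 2 = 0.009881 mol.
mass = 0.009881 mol x 180.16 g/mol = 1.78 g.

1.78 g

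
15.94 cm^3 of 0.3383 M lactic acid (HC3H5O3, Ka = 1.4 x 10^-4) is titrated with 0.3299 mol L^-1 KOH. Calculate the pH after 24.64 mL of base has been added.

12.83

n(acid) = 0.3383 x 0.01594 = 0.005393 mol; n(KOH) added = 0.3299 x 0.02464 = 0.008129 mol.
Base is in excess by 0.008129 - 0.005393 = 0.002736 mol in a total volume of 0.04058 L.
[OH^-] = 0.002736/0.04058 = 0.06743 M, so pOH = 1.17 and pH = 14.00 - 1.17 = 12.83.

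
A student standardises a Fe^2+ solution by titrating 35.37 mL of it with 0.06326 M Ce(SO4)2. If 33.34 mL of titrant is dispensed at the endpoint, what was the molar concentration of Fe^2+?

n(Ce(SO4)2) = 0.06326 x 0.03334 = 0.002109 mol.
From the balanced equation, 1 mol Ce(SO4)2 reacts with 1 mol Fe^2+, so n(Fe^2+) = 0.002109 x 1/1 = 0.002109 mol.
[Fe^2+] = 0.002109 / 0.03537 L = 0.0596 M.

0.0596 M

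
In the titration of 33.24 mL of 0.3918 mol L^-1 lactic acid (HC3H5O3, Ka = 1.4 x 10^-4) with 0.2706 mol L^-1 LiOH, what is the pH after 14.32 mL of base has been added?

Initial n(HC3H5O3) = 0.3918 x 0.03324 = 0.01302 mol.
n(LiOH) added = 0.2706 x 0.01432 = 0.003875 mol, converting that many moles of HC3H5O3 to C3H5O3-.
Remaining n(HC3H5O3) = 0.009148 mol; n(C3H5O3-) = 0.003875 mol.
By Henderson-Hasselbalch, pH = pKa + log([A^-]/[HA]) = 3.85 + log(0.003875/0.009148) = 3.85 + (-0.37) = 3.48.

3.48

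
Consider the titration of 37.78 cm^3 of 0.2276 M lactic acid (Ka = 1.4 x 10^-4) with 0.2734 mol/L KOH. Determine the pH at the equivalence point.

n(HC3H5O3) = 0.2276 x 0.03778 = 0.008599 mol; V(KOH) at equivalence = 0.008599/0.2734 = 0.03145 L.
At equivalence all the acid is converted to C3H5O3-; total volume = 0.03778 + 0.03145 = 0.06923 L, so [C3H5O3-] = 0.008599/0.06923 = 0.1242 M.
Kb = Kw/Ka = 1.0e-14 / 1.4 x 10^-4 = 7.14e-11.
[OH^-] = sqrt(Kb x [C3H5O3-]) = sqrt(7.14e-11 x 0.1242) = 2.98e-6 M.
pOH = 5.53, so pH = 14.00 - 5.53 = 8.47.

8.47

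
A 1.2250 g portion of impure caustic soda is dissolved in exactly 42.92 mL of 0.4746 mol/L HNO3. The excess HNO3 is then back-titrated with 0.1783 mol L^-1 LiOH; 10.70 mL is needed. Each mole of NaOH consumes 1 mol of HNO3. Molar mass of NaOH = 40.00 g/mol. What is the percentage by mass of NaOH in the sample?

60.3%

Total n(HNO3) added = 0.4746 x 0.04292 = 0.02037 mol.
n(LiOH) used = 0.1783 x 0.01070 = 0.001908 mol, which equals the excess n(HNO3).
So n(HNO3) consumed by the sample = 0.02037 - 0.001908 = 0.01846 mol.
n(NaOH) = 0.01846 / 1 = 0.01846 mol.
mass NaOH = 0.01846 x 40.00 = 0.7385 g, so %NaOH = 0.7385/1.2250 x 100 = 60.3%.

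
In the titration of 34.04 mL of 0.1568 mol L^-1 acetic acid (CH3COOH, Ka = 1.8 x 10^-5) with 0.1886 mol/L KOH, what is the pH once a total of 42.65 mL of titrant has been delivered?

12.55

n(acid) = 0.1568 x 0.03404 = 0.005337 mol; n(KOH) added = 0.1886 x 0.04265 = 0.008044 mol.
Base is in excess by 0.008044 - 0.005337 = 0.002706 mol in a total volume of 0.07669 L.
[OH^-] = 0.002706/0.07669 = 0.03529 M, so pOH = 1.45 and pH = 14.00 - 1.45 = 12.55.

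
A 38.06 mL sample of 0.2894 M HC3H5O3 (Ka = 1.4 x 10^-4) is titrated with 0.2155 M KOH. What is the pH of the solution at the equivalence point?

n(HC3H5O3) = 0.2894 x 0.03806 = 0.01101 mol; V(KOH) at equivalence = 0.01101/0.2155 = 0.05111 L.
At equivalence all the acid is converted to C3H5O3-; total volume = 0.03806 + 0.05111 = 0.08917 L, so [C3H5O3-] = 0.01101/0.08917 = 0.1235 M.
Kb = Kw/Ka = 1.0e-14 / 1.4 x 10^-4 = 7.14e-11.
[OH^-] = sqrt(Kb x [C3H5O3-]) = sqrt(7.14e-11 x 0.1235) = 2.97e-6 M.
pOH = 5.53, so pH = 14.00 - 5.53 = 8.47.

8.47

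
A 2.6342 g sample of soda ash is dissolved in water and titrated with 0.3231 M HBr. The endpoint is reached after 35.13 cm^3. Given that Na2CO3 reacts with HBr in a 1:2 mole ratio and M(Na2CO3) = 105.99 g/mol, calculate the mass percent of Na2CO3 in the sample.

22.8%

n(HBr) = 0.3231 x 0.03513 = 0.01135 mol.
n(Na2CO3) = 0.01135 / 2 = 0.005675 mol.
mass of Na2CO3 = 0.005675 x 105.99 = 0.6015 g.
% purity = 0.6015 / 2.6342 x 100 = 22.8%.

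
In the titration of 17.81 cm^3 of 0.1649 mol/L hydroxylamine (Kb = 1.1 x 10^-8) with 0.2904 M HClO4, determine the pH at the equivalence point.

n(NH2OH) = 0.1649 x 0.01781 = 0.002937 mol; V(HClO4) at equivalence = 0.002937/0.2904 = 0.01011 L.
At equivalence the base is fully converted to NH3OH+; total volume = 0.02792 L, so [NH3OH+] = 0.002937/0.02792 = 0.1052 M.
Ka(NH3OH+) = Kw/Kb = 1.0e-14 / 1.1 x 10^-8 = 9.09e-7.
[H^+] = sqrt(Ka x [NH3OH+]) = sqrt(9.09e-7 x 0.1052) = 0.000309 M.
pH = -log(0.000309) = 3.51.

3.51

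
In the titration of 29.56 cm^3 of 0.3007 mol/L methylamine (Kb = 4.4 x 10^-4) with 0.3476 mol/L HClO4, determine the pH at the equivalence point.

n(CH3NH2) = 0.3007 x 0.02956 = 0.008889 mol; V(HClO4) at equivalence = 0.008889/0.3476 = 0.02557 L.
At equivalence the base is fully converted to CH3NH3+; total volume = 0.05513 L, so [CH3NH3+] = 0.008889/0.05513 = 0.1612 M.
Ka(CH3NH3+) = Kw/Kb = 1.0e-14 / 4.4 x 10^-4 = 2.27e-11.
[H^+] = sqrt(Ka x [CH3NH3+]) = sqrt(2.27e-11 x 0.1612) = 1.91e-6 M.
pH = -log(1.91e-6) = 5.72.

5.72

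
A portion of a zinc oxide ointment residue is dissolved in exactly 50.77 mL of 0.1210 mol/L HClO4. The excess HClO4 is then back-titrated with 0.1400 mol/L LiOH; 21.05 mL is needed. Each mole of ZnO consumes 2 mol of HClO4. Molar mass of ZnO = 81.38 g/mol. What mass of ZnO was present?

Total n(HClO4) added = 0.1210 x 0.05077 = 0.006143 mol.
n(LiOH) used = 0.1400 x 0.02105 = 0.002947 mol, which equals the excess n(HClO4).
So n(HClO4) consumed by the sample = 0.006143 - 0.002947 = 0.003196 mol.
n(ZnO) = 0.003196 / 2 = 0.001598 mol.
mass = 0.001598 mol x 81.38 g/mol = 0.130 g.

0.130 g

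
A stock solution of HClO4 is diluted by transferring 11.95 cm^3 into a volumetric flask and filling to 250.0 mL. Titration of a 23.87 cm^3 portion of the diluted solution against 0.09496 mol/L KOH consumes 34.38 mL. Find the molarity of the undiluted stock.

2.86 M

n(KOH) = 0.09496 x 0.03438 = 0.003265 mol.
n(HClO4) in the aliquot = 0.003265 mol.
[diluted HClO4] = 0.003265 / 0.02387 = 0.1368 M.
Dilution factor = 250.0/11.95 = 20.92, so [stock] = 0.1368 x 20.92 = 2.86 M.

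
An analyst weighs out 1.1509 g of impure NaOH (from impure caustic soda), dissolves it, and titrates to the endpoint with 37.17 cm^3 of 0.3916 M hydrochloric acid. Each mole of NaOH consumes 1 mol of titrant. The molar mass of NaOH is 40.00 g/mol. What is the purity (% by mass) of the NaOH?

50.6%

n(HCl) = 0.3916 x 0.03717 = 0.01456 mol.
n(NaOH) = 0.01456 / 1 = 0.01456 mol.
mass of NaOH = 0.01456 x 40.00 = 0.5822 g.
% purity = 0.5822 / 1.1509 x 100 = 50.6%.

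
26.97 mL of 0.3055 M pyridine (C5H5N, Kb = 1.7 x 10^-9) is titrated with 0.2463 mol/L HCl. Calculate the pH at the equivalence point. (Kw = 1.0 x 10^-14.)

3.05

n(C5H5N) = 0.3055 x 0.02697 = 0.008239 mol; V(HCl) at equivalence = 0.008239/0.2463 = 0.03345 L.
At equivalence the base is fully converted to C5H5NH+; total volume = 0.06042 L, so [C5H5NH+] = 0.008239/0.06042 = 0.1364 M.
Ka(C5H5NH+) = Kw/Kb = 1.0e-14 / 1.7 x 10^-9 = 5.88e-6.
[H^+] = sqrt(Ka x [C5H5NH+]) = sqrt(5.88e-6 x 0.1364) = 0.000896 M.
pH = -log(0.000896) = 3.05.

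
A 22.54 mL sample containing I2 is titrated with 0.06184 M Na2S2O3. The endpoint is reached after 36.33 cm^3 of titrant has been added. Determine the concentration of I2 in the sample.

n(Na2S2O3) = 0.06184 x 0.03633 = 0.002247 mol.
From the balanced equation, 2 mol Na2S2O3 reacts with 1 mol I2, so n(I2) = 0.002247 x 1/2 = 0.001123 mol.
[I2] = 0.001123 / 0.02254 L = 0.0498 M.

0.0498 M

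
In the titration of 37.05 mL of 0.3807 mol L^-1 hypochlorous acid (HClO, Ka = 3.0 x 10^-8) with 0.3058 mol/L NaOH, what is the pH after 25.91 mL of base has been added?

Initial n(HClO) = 0.3807 x 0.03705 = 0.01410 mol.
n(NaOH) added = 0.3058 x 0.02591 = 0.007923 mol, converting that many moles of HClO to ClO-.
Remaining n(HClO) = 0.006182 mol; n(ClO-) = 0.007923 mol.
By Henderson-Hasselbalch, pH = pKa + log([A^-]/[HA]) = 7.52 + log(0.007923/0.006182) = 7.52 + (+0.11) = 7.63.

7.63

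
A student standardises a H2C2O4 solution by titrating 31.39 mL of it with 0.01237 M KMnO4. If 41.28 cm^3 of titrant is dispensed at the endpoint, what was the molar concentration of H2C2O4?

0.0407 M

n(KMnO4) = 0.01237 x 0.04128 = 0.0005106 mol.
From the balanced equation, 2 mol KMnO4 reacts with 5 mol H2C2O4, so n(H2C2O4) = 0.0005106 x 5/2 = 0.001277 mol.
[H2C2O4] = 0.001277 / 0.03139 L = 0.0407 M.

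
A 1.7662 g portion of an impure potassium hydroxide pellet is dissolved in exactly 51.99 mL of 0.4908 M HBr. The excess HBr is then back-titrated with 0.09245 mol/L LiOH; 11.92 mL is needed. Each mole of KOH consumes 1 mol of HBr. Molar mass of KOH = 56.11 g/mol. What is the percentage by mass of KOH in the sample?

77.6%

Total n(HBr) added = 0.4908 x 0.05199 = 0.02552 mol.
n(LiOH) used = 0.09245 x 0.01192 = 0.001102 mol, which equals the excess n(HBr).
So n(HBr) consumed by the sample = 0.02552 - 0.001102 = 0.02441 mol.
n(KOH) = 0.02441 / 1 = 0.02441 mol.
mass KOH = 0.02441 x 56.11 = 1.370 g, so %KOH = 1.370/1.7662 x 100 = 77.6%.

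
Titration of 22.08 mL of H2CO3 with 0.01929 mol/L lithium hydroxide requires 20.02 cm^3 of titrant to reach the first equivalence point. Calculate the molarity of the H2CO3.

n(LiOH) = 0.01929 x 0.02002 = 0.0003862 mol.
At the first equivalence point, 1 mol OH^- react per mol H2CO3, so n(H2CO3) = 0.0003862 / 1 = 0.0003862 mol.
[H2CO3] = 0.0003862 / 0.02208 L = 0.0175 M.

0.0175 M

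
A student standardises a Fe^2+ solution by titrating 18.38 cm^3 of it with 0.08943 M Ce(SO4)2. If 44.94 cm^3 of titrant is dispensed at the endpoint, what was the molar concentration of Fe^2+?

0.219 M

n(Ce(SO4)2) = 0.08943 x 0.04494 = 0.004019 mol.
From the balanced equation, 1 mol Ce(SO4)2 reacts with 1 mol Fe^2+, so n(Fe^2+) = 0.004019 x 1/1 = 0.004019 mol.
[Fe^2+] = 0.004019 / 0.01838 L = 0.219 M.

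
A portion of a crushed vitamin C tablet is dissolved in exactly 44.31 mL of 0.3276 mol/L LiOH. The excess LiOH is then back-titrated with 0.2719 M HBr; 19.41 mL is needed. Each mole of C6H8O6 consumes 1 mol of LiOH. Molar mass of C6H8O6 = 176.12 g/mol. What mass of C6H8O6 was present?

Total n(LiOH) added = 0.3276 x 0.04431 = 0.01452 mol.
n(HBr) used = 0.2719 x 0.01941 = 0.005278 mol, which equals the excess n(LiOH).
So n(LiOH) consumed by the sample = 0.01452 - 0.005278 = 0.009238 mol.
n(C6H8O6) = 0.009238 / 1 = 0.009238 mol.
mass = 0.009238 mol x 176.12 g/mol = 1.63 g.

1.63 g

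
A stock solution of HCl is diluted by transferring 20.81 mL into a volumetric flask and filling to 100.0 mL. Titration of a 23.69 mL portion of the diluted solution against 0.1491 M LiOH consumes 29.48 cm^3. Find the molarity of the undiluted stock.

n(LiOH) = 0.1491 x 0.02948 = 0.004395 mol.
n(HCl) in the aliquot = 0.004395 mol.
[diluted HCl] = 0.004395 / 0.02369 = 0.1855 M.
Dilution factor = 100.0/20.81 = 4.805, so [stock] = 0.1855 x 4.805 = 0.892 M.

0.892 M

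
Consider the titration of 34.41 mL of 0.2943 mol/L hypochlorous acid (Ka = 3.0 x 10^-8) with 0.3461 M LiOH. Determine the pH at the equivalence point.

10.36

n(HClO) = 0.2943 x 0.03441 = 0.01013 mol; V(LiOH) at equivalence = 0.01013/0.3461 = 0.02926 L.
At equivalence all the acid is converted to ClO-; total volume = 0.03441 + 0.02926 = 0.06367 L, so [ClO-] = 0.01013/0.06367 = 0.1591 M.
Kb = Kw/Ka = 1.0e-14 / 3.0 x 10^-8 = 3.33e-7.
[OH^-] = sqrt(Kb x [ClO-]) = sqrt(3.33e-7 x 0.1591) = 0.000230 M.
pOH = 3.64, so pH = 14.00 - 3.64 = 10.36.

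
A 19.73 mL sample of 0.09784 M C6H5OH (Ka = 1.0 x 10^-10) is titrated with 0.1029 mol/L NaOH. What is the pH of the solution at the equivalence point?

n(C6H5OH) = 0.09784 x 0.01973 = 0.001930 mol; V(NaOH) at equivalence = 0.001930/0.1029 = 0.01876 L.
At equivalence all the acid is converted to C6H5O-; total volume = 0.01973 + 0.01876 = 0.03849 L, so [C6H5O-] = 0.001930/0.03849 = 0.05015 M.
Kb = Kw/Ka = 1.0e-14 / 1.0 x 10^-10 = 0.000100.
[OH^-] = sqrt(Kb x [C6H5O-]) = sqrt(0.000100 x 0.05015) = 0.00224 M.
pOH = 2.65, so pH = 14.00 - 2.65 = 11.35.

11.35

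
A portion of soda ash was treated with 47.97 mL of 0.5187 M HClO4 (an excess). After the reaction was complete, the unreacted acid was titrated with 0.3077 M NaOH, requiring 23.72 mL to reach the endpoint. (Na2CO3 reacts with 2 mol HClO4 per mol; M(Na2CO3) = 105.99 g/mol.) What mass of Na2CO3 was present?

Total n(HClO4) added = 0.5187 x 0.04797 = 0.02488 mol.
n(NaOH) used = 0.3077 x 0.02372 = 0.007299 mol, which equals the excess n(HClO4).
So n(HClO4) consumed by the sample = 0.02488 - 0.007299 = 0.01758 mol.
n(Na2CO3) = 0.01758 / 2 = 0.008792 mol.
mass = 0.008792 mol x 105.99 g/mol = 0.932 g.

0.932 g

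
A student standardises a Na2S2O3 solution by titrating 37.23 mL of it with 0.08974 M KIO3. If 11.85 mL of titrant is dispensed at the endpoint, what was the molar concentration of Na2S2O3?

n(KIO3) = 0.08974 x 0.01185 = 0.001063 mol.
From the balanced equation, 1 mol KIO3 reacts with 6 mol Na2S2O3, so n(Na2S2O3) = 0.001063 x 6/1 = 0.006381 mol.
[Na2S2O3] = 0.006381 / 0.03723 L = 0.171 M.

0.171 M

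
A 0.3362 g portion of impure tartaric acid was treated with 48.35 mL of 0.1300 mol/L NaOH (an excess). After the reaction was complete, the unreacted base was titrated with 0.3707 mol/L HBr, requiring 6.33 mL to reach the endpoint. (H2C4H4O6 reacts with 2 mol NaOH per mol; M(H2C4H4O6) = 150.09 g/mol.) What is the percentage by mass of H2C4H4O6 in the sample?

Total n(NaOH) added = 0.1300 x 0.04835 = 0.006286 mol.
n(HBr) used = 0.3707 x 0.006330 = 0.002347 mol, which equals the excess n(NaOH).
So n(NaOH) consumed by the sample = 0.006286 - 0.002347 = 0.003939 mol.
n(H2C4H4O6) = 0.003939 / 2 = 0.001969 mol.
mass H2C4H4O6 = 0.001969 x 150.09 = 0.2956 g, so %H2C4H4O6 = 0.2956/0.3362 x 100 = 87.9%.

87.9%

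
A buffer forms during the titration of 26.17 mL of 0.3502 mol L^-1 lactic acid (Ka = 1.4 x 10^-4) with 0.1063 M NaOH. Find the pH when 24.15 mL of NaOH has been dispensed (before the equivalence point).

3.44

Initial n(HC3H5O3) = 0.3502 x 0.02617 = 0.009165 mol.
n(NaOH) added = 0.1063 x 0.02415 = 0.002567 mol, converting that many moles of HC3H5O3 to C3H5O3-.
Remaining n(HC3H5O3) = 0.006598 mol; n(C3H5O3-) = 0.002567 mol.
By Henderson-Hasselbalch, pH = pKa + log([A^-]/[HA]) = 3.85 + log(0.002567/0.006598) = 3.85 + (-0.41) = 3.44.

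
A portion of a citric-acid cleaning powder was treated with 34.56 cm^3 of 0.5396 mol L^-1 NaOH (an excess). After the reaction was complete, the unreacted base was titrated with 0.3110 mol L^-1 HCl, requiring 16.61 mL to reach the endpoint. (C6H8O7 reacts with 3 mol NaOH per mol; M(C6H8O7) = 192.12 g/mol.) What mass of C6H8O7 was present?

Total n(NaOH) added = 0.5396 x 0.03456 = 0.01865 mol.
n(HCl) used = 0.3110 x 0.01661 = 0.005166 mol, which equals the excess n(NaOH).
So n(NaOH) consumed by the sample = 0.01865 - 0.005166 = 0.01348 mol.
n(C6H8O7) = 0.01348 / 3 = 0.004494 mol.
mass = 0.004494 mol x 192.12 g/mol = 0.863 g.

0.863 g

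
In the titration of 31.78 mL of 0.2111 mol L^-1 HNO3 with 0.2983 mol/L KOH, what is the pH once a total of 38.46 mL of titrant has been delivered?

n(acid) = 0.2111 x 0.03178 = 0.006709 mol; n(KOH) added = 0.2983 x 0.03846 = 0.01147 mol.
Base is in excess by 0.01147 - 0.006709 = 0.004764 mol in a total volume of 0.07024 L.
[OH^-] = 0.004764/0.07024 = 0.06782 M, so pOH = 1.17 and pH = 14.00 - 1.17 = 12.83.

12.83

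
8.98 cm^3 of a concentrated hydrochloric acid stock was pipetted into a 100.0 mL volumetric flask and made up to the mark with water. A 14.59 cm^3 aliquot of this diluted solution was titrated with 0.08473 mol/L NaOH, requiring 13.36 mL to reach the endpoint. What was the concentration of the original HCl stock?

n(NaOH) = 0.08473 x 0.01336 = 0.001132 mol.
n(HCl) in the aliquot = 0.001132 mol.
[diluted HCl] = 0.001132 / 0.01459 = 0.07759 M.
Dilution factor = 100.0/8.980 = 11.14, so [stock] = 0.07759 x 11.14 = 0.864 M.

0.864 M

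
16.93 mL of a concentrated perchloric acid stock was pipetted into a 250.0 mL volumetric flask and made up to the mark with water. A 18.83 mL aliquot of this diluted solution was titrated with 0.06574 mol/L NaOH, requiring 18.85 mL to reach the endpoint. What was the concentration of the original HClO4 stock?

n(NaOH) = 0.06574 x 0.01885 = 0.001239 mol.
n(HClO4) in the aliquot = 0.001239 mol.
[diluted HClO4] = 0.001239 / 0.01883 = 0.06581 M.
Dilution factor = 250.0/16.93 = 14.77, so [stock] = 0.06581 x 14.77 = 0.972 M.

0.972 M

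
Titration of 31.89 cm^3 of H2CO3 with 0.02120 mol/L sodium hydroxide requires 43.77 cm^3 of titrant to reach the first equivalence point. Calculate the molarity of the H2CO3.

n(NaOH) = 0.02120 x 0.04377 = 0.0009279 mol.
At the first equivalence point, 1 mol OH^- react per mol H2CO3, so n(H2CO3) = 0.0009279 / 1 = 0.0009279 mol.
[H2CO3] = 0.0009279 / 0.03189 L = 0.0291 M.

0.0291 M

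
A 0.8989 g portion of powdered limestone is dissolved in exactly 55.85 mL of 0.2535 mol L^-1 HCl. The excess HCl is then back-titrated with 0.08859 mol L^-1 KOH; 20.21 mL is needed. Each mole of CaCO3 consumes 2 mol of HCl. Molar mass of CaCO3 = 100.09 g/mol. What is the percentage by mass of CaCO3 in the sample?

68.9%

Total n(HCl) added = 0.2535 x 0.05585 = 0.01416 mol.
n(KOH) used = 0.08859 x 0.02021 = 0.001790 mol, which equals the excess n(HCl).
So n(HCl) consumed by the sample = 0.01416 - 0.001790 = 0.01237 mol.
n(CaCO3) = 0.01237 / 2 = 0.006184 mol.
mass CaCO3 = 0.006184 x 100.09 = 0.6189 g, so %CaCO3 = 0.6189/0.8989 x 100 = 68.9%.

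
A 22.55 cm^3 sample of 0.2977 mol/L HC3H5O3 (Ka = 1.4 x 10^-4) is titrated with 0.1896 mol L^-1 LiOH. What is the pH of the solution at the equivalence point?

n(HC3H5O3) = 0.2977 x 0.02255 = 0.006713 mol; V(LiOH) at equivalence = 0.006713/0.1896 = 0.03541 L.
At equivalence all the acid is converted to C3H5O3-; total volume = 0.02255 + 0.03541 = 0.05796 L, so [C3H5O3-] = 0.006713/0.05796 = 0.1158 M.
Kb = Kw/Ka = 1.0e-14 / 1.4 x 10^-4 = 7.14e-11.
[OH^-] = sqrt(Kb x [C3H5O3-]) = sqrt(7.14e-11 x 0.1158) = 2.88e-6 M.
pOH = 5.54, so pH = 14.00 - 5.54 = 8.46.

8.46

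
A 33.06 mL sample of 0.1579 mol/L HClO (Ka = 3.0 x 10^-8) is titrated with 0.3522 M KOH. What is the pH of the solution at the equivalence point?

10.28

n(HClO) = 0.1579 x 0.03306 = 0.005220 mol; V(KOH) at equivalence = 0.005220/0.3522 = 0.01482 L.
At equivalence all the acid is converted to ClO-; total volume = 0.03306 + 0.01482 = 0.04788 L, so [ClO-] = 0.005220/0.04788 = 0.1090 M.
Kb = Kw/Ka = 1.0e-14 / 3.0 x 10^-8 = 3.33e-7.
[OH^-] = sqrt(Kb x [ClO-]) = sqrt(3.33e-7 x 0.1090) = 0.000191 M.
pOH = 3.72, so pH = 14.00 - 3.72 = 10.28.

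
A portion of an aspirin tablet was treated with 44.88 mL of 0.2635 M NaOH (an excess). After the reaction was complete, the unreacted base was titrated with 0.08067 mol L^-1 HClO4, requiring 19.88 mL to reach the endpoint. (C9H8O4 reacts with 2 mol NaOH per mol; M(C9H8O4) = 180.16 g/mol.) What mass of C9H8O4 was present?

0.921 g

Total n(NaOH) added = 0.2635 x 0.04488 = 0.01183 mol.
n(HClO4) used = 0.08067 x 0.01988 = 0.001604 mol, which equals the excess n(NaOH).
So n(NaOH) consumed by the sample = 0.01183 - 0.001604 = 0.01022 mol.
n(C9H8O4) = 0.01022 / 2 = 0.005111 mol.
mass = 0.005111 mol x 180.16 g/mol = 0.921 g.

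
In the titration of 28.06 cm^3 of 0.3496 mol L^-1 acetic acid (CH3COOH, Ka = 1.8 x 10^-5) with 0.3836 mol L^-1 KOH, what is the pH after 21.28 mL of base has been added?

Initial n(CH3COOH) = 0.3496 x 0.02806 = 0.009810 mol.
n(KOH) added = 0.3836 x 0.02128 = 0.008163 mol, converting that many moles of CH3COOH to CH3COO-.
Remaining n(CH3COOH) = 0.001647 mol; n(CH3COO-) = 0.008163 mol.
By Henderson-Hasselbalch, pH = pKa + log([A^-]/[HA]) = 4.74 + log(0.008163/0.001647) = 4.74 + (+0.70) = 5.44.

5.44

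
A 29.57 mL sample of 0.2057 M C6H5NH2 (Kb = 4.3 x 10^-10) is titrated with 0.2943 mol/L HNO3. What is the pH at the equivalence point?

2.78

n(C6H5NH2) = 0.2057 x 0.02957 = 0.006083 mol; V(HNO3) at equivalence = 0.006083/0.2943 = 0.02067 L.
At equivalence the base is fully converted to C6H5NH3+; total volume = 0.05024 L, so [C6H5NH3+] = 0.006083/0.05024 = 0.1211 M.
Ka(C6H5NH3+) = Kw/Kb = 1.0e-14 / 4.3 x 10^-10 = 2.33e-5.
[H^+] = sqrt(Ka x [C6H5NH3+]) = sqrt(2.33e-5 x 0.1211) = 0.00168 M.
pH = -log(0.00168) = 2.78.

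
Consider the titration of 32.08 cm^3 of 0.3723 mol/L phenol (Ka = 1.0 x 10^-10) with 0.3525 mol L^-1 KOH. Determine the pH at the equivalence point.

n(C6H5OH) = 0.3723 x 0.03208 = 0.01194 mol; V(KOH) at equivalence = 0.01194/0.3525 = 0.03388 L.
At equivalence all the acid is converted to C6H5O-; total volume = 0.03208 + 0.03388 = 0.06596 L, so [C6H5O-] = 0.01194/0.06596 = 0.1811 M.
Kb = Kw/Ka = 1.0e-14 / 1.0 x 10^-10 = 0.000100.
[OH^-] = sqrt(Kb x [C6H5O-]) = sqrt(0.000100 x 0.1811) = 0.00426 M.
pOH = 2.37, so pH = 14.00 - 2.37 = 11.63.

11.63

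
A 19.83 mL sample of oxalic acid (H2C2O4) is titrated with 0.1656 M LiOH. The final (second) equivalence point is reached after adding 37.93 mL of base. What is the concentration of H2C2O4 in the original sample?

n(LiOH) = 0.1656 x 0.03793 = 0.006281 mol.
At the final (second) equivalence point, 2 mol OH^- react per mol H2C2O4, so n(H2C2O4) = 0.006281 / 2 = 0.003141 mol.
[H2C2O4] = 0.003141 / 0.01983 L = 0.158 M.

0.158 M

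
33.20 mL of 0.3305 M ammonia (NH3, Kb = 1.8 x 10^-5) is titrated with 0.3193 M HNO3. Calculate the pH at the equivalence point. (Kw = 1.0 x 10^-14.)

5.02

n(NH3) = 0.3305 x 0.03320 = 0.01097 mol; V(HNO3) at equivalence = 0.01097/0.3193 = 0.03436 L.
At equivalence the base is fully converted to NH4+; total volume = 0.06756 L, so [NH4+] = 0.01097/0.06756 = 0.1624 M.
Ka(NH4+) = Kw/Kb = 1.0e-14 / 1.8 x 10^-5 = 5.56e-10.
[H^+] = sqrt(Ka x [NH4+]) = sqrt(5.56e-10 x 0.1624) = 9.50e-6 M.
pH = -log(9.50e-6) = 5.02.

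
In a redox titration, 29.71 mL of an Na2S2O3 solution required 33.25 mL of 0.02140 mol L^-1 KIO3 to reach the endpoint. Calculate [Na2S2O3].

n(KIO3) = 0.02140 x 0.03325 = 0.0007116 mol.
From the balanced equation, 1 mol KIO3 reacts with 6 mol Na2S2O3, so n(Na2S2O3) = 0.0007116 x 6/1 = 0.004269 mol.
[Na2S2O3] = 0.004269 / 0.02971 L = 0.144 M.

0.144 M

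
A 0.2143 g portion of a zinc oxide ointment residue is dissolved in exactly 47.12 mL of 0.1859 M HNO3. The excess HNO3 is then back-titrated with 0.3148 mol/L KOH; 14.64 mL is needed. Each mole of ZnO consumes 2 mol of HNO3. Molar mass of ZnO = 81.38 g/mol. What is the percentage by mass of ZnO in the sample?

Total n(HNO3) added = 0.1859 x 0.04712 = 0.008760 mol.
n(KOH) used = 0.3148 x 0.01464 = 0.004609 mol, which equals the excess n(HNO3).
So n(HNO3) consumed by the sample = 0.008760 - 0.004609 = 0.004151 mol.
n(ZnO) = 0.004151 / 2 = 0.002075 mol.
mass ZnO = 0.002075 x 81.38 = 0.1689 g, so %ZnO = 0.1689/0.2143 x 100 = 78.8%.

78.8%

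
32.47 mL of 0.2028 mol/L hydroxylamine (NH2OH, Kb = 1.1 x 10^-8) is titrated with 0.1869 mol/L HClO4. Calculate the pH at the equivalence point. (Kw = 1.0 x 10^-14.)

3.53

n(NH2OH) = 0.2028 x 0.03247 = 0.006585 mol; V(HClO4) at equivalence = 0.006585/0.1869 = 0.03523 L.
At equivalence the base is fully converted to NH3OH+; total volume = 0.06770 L, so [NH3OH+] = 0.006585/0.06770 = 0.09726 M.
Ka(NH3OH+) = Kw/Kb = 1.0e-14 / 1.1 x 10^-8 = 9.09e-7.
[H^+] = sqrt(Ka x [NH3OH+]) = sqrt(9.09e-7 x 0.09726) = 0.000297 M.
pH = -log(0.000297) = 3.53.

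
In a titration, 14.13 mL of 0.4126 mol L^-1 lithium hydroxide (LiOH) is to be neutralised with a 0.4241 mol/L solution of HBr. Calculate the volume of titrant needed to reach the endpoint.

n(LiOH) = 0.4126 mol/L x 0.01413 L = 0.005830 mol.
At equivalence n(HBr) = n(LiOH) = 0.005830 mol.
V(HBr) = 0.005830 / 0.4241 = 0.01375 L = 13.7 mL.

13.7 mL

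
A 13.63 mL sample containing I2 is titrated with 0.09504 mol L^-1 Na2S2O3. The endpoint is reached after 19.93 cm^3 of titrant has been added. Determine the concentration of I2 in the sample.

0.0695 M

n(Na2S2O3) = 0.09504 x 0.01993 = 0.001894 mol.
From the balanced equation, 2 mol Na2S2O3 reacts with 1 mol I2, so n(I2) = 0.001894 x 1/2 = 0.0009471 mol.
[I2] = 0.0009471 / 0.01363 L = 0.0695 M.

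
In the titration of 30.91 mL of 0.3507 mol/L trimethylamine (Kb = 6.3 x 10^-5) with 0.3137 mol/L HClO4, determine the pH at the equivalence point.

5.29

n((CH3)3N) = 0.3507 x 0.03091 = 0.01084 mol; V(HClO4) at equivalence = 0.01084/0.3137 = 0.03456 L.
At equivalence the base is fully converted to (CH3)3NH+; total volume = 0.06547 L, so [(CH3)3NH+] = 0.01084/0.06547 = 0.1656 M.
Ka((CH3)3NH+) = Kw/Kb = 1.0e-14 / 6.3 x 10^-5 = 1.59e-10.
[H^+] = sqrt(Ka x [(CH3)3NH+]) = sqrt(1.59e-10 x 0.1656) = 5.13e-6 M.
pH = -log(5.13e-6) = 5.29.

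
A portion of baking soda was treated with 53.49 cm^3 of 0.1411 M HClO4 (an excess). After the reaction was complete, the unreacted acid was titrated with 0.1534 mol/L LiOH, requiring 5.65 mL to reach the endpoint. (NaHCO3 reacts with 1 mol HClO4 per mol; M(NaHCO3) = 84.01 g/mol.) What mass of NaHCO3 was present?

0.561 g

Total n(HClO4) added = 0.1411 x 0.05349 = 0.007547 mol.
n(LiOH) used = 0.1534 x 0.005650 = 0.0008667 mol, which equals the excess n(HClO4).
So n(HClO4) consumed by the sample = 0.007547 - 0.0008667 = 0.006681 mol.
n(NaHCO3) = 0.006681 / 1 = 0.006681 mol.
mass = 0.006681 mol x 84.01 g/mol = 0.561 g.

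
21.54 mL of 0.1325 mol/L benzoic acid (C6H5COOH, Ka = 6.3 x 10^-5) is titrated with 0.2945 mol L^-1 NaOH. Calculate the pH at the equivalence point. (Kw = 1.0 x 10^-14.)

n(C6H5COOH) = 0.1325 x 0.02154 = 0.002854 mol; V(NaOH) at equivalence = 0.002854/0.2945 = 0.009691 L.
At equivalence all the acid is converted to C6H5COO-; total volume = 0.02154 + 0.009691 = 0.03123 L, so [C6H5COO-] = 0.002854/0.03123 = 0.09138 M.
Kb = Kw/Ka = 1.0e-14 / 6.3 x 10^-5 = 1.59e-10.
[OH^-] = sqrt(Kb x [C6H5COO-]) = sqrt(1.59e-10 x 0.09138) = 3.81e-6 M.
pOH = 5.42, so pH = 14.00 - 5.42 = 8.58.

8.58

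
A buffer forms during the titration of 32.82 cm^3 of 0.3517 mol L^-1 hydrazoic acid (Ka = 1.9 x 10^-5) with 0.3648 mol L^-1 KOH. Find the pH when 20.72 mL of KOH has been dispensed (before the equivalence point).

5.00

Initial n(HN3) = 0.3517 x 0.03282 = 0.01154 mol.
n(KOH) added = 0.3648 x 0.02072 = 0.007559 mol, converting that many moles of HN3 to N3-.
Remaining n(HN3) = 0.003984 mol; n(N3-) = 0.007559 mol.
By Henderson-Hasselbalch, pH = pKa + log([A^-]/[HA]) = 4.72 + log(0.007559/0.003984) = 4.72 + (+0.28) = 5.00.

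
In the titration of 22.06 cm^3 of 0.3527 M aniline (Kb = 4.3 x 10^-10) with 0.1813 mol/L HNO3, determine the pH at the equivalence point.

2.78

n(C6H5NH2) = 0.3527 x 0.02206 = 0.007781 mol; V(HNO3) at equivalence = 0.007781/0.1813 = 0.04292 L.
At equivalence the base is fully converted to C6H5NH3+; total volume = 0.06498 L, so [C6H5NH3+] = 0.007781/0.06498 = 0.1197 M.
Ka(C6H5NH3+) = Kw/Kb = 1.0e-14 / 4.3 x 10^-10 = 2.33e-5.
[H^+] = sqrt(Ka x [C6H5NH3+]) = sqrt(2.33e-5 x 0.1197) = 0.00167 M.
pH = -log(0.00167) = 2.78.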